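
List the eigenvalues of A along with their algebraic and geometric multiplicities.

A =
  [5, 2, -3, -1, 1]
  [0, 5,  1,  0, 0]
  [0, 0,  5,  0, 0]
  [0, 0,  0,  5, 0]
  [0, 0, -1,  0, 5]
λ = 5: alg = 5, geom = 3

Step 1 — factor the characteristic polynomial to read off the algebraic multiplicities:
  χ_A(x) = (x - 5)^5

Step 2 — compute geometric multiplicities via the rank-nullity identity g(λ) = n − rank(A − λI):
  rank(A − (5)·I) = 2, so dim ker(A − (5)·I) = n − 2 = 3

Summary:
  λ = 5: algebraic multiplicity = 5, geometric multiplicity = 3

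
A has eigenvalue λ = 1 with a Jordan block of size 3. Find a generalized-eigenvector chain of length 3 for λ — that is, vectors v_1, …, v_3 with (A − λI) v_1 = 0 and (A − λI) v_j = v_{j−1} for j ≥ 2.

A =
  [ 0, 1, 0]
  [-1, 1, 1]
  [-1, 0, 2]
A Jordan chain for λ = 1 of length 3:
v_1 = (-1, -1, -1)ᵀ
v_2 = (1, 0, 0)ᵀ
v_3 = (0, 1, 0)ᵀ

Let N = A − (1)·I. We want v_3 with N^3 v_3 = 0 but N^2 v_3 ≠ 0; then v_{j-1} := N · v_j for j = 3, …, 2.

Pick v_3 = (0, 1, 0)ᵀ.
Then v_2 = N · v_3 = (1, 0, 0)ᵀ.
Then v_1 = N · v_2 = (-1, -1, -1)ᵀ.

Sanity check: (A − (1)·I) v_1 = (0, 0, 0)ᵀ = 0. ✓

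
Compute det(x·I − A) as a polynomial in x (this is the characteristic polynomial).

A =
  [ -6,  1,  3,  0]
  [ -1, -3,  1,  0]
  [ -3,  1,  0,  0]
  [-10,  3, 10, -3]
x^4 + 12*x^3 + 54*x^2 + 108*x + 81

Expanding det(x·I − A) (e.g. by cofactor expansion or by noting that A is similar to its Jordan form J, which has the same characteristic polynomial as A) gives
  χ_A(x) = x^4 + 12*x^3 + 54*x^2 + 108*x + 81
which factors as (x + 3)^4. The eigenvalues (with algebraic multiplicities) are λ = -3 with multiplicity 4.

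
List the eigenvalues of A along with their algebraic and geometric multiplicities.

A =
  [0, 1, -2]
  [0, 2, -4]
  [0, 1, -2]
λ = 0: alg = 3, geom = 2

Step 1 — factor the characteristic polynomial to read off the algebraic multiplicities:
  χ_A(x) = x^3

Step 2 — compute geometric multiplicities via the rank-nullity identity g(λ) = n − rank(A − λI):
  rank(A − (0)·I) = 1, so dim ker(A − (0)·I) = n − 1 = 2

Summary:
  λ = 0: algebraic multiplicity = 3, geometric multiplicity = 2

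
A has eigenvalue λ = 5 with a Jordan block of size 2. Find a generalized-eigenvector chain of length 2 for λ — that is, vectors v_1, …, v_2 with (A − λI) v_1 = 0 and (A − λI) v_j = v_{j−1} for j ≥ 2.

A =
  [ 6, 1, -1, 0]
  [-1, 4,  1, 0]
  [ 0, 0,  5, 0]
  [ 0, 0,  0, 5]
A Jordan chain for λ = 5 of length 2:
v_1 = (1, -1, 0, 0)ᵀ
v_2 = (1, 0, 0, 0)ᵀ

Let N = A − (5)·I. We want v_2 with N^2 v_2 = 0 but N^1 v_2 ≠ 0; then v_{j-1} := N · v_j for j = 2, …, 2.

Pick v_2 = (1, 0, 0, 0)ᵀ.
Then v_1 = N · v_2 = (1, -1, 0, 0)ᵀ.

Sanity check: (A − (5)·I) v_1 = (0, 0, 0, 0)ᵀ = 0. ✓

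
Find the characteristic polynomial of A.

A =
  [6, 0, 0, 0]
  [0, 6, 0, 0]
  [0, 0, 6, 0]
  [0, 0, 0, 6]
x^4 - 24*x^3 + 216*x^2 - 864*x + 1296

Expanding det(x·I − A) (e.g. by cofactor expansion or by noting that A is similar to its Jordan form J, which has the same characteristic polynomial as A) gives
  χ_A(x) = x^4 - 24*x^3 + 216*x^2 - 864*x + 1296
which factors as (x - 6)^4. The eigenvalues (with algebraic multiplicities) are λ = 6 with multiplicity 4.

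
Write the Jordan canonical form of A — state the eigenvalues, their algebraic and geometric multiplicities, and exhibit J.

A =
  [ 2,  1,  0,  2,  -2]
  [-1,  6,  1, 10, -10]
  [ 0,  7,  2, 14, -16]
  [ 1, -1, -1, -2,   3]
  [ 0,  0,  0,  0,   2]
J_3(2) ⊕ J_2(2)

The characteristic polynomial is
  det(x·I − A) = x^5 - 10*x^4 + 40*x^3 - 80*x^2 + 80*x - 32 = (x - 2)^5

Eigenvalues and multiplicities (the geometric multiplicity of λ is n − rank(A − λI), which equals the number of Jordan blocks for λ):
  λ = 2: algebraic multiplicity = 5, geometric multiplicity = 2

Determining the block sizes for each eigenvalue:
  λ = 2: with am = 5 and gm = 2, the partition is not yet determined (e.g. several partitions of 5 into 2 parts exist). Let N = A − (2)·I. Computing rank(N^1) = 3, rank(N^2) = 1, rank(N^3) = 0; the number of blocks of size ≥ j is rank(N^{j−1}) − rank(N^j), giving [2, 2, 1]. So we have 1 block(s) of size 3, 1 block(s) of size 2 → block sizes [3, 2]

Assembling the blocks gives a Jordan form
J =
  [2, 1, 0, 0, 0]
  [0, 2, 1, 0, 0]
  [0, 0, 2, 0, 0]
  [0, 0, 0, 2, 1]
  [0, 0, 0, 0, 2]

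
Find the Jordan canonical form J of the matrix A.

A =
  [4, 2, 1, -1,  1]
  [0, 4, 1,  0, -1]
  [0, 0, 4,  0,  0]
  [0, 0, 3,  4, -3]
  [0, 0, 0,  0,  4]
J_3(4) ⊕ J_1(4) ⊕ J_1(4)

The characteristic polynomial is
  det(x·I − A) = x^5 - 20*x^4 + 160*x^3 - 640*x^2 + 1280*x - 1024 = (x - 4)^5

Eigenvalues and multiplicities (the geometric multiplicity of λ is n − rank(A − λI), which equals the number of Jordan blocks for λ):
  λ = 4: algebraic multiplicity = 5, geometric multiplicity = 3

Determining the block sizes for each eigenvalue:
  λ = 4: with am = 5 and gm = 3, the partition is not yet determined (e.g. several partitions of 5 into 3 parts exist). Let N = A − (4)·I. Computing rank(N^1) = 2, rank(N^2) = 1, rank(N^3) = 0; the number of blocks of size ≥ j is rank(N^{j−1}) − rank(N^j), giving [3, 1, 1]. So we have 1 block(s) of size 3, 2 block(s) of size 1 → block sizes [3, 1, 1]

Assembling the blocks gives a Jordan form
J =
  [4, 1, 0, 0, 0]
  [0, 4, 1, 0, 0]
  [0, 0, 4, 0, 0]
  [0, 0, 0, 4, 0]
  [0, 0, 0, 0, 4]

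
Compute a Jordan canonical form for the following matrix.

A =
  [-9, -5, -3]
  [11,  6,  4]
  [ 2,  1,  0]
J_3(-1)

The characteristic polynomial is
  det(x·I − A) = x^3 + 3*x^2 + 3*x + 1 = (x + 1)^3

Eigenvalues and multiplicities (the geometric multiplicity of λ is n − rank(A − λI), which equals the number of Jordan blocks for λ):
  λ = -1: algebraic multiplicity = 3, geometric multiplicity = 1

Determining the block sizes for each eigenvalue:
  λ = -1: one block (gm = 1), so the single block has size am = 3 → block sizes [3]

Assembling the blocks gives a Jordan form
J =
  [-1,  1,  0]
  [ 0, -1,  1]
  [ 0,  0, -1]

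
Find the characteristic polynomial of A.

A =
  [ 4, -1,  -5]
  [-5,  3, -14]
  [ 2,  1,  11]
x^3 - 18*x^2 + 108*x - 216

Expanding det(x·I − A) (e.g. by cofactor expansion or by noting that A is similar to its Jordan form J, which has the same characteristic polynomial as A) gives
  χ_A(x) = x^3 - 18*x^2 + 108*x - 216
which factors as (x - 6)^3. The eigenvalues (with algebraic multiplicities) are λ = 6 with multiplicity 3.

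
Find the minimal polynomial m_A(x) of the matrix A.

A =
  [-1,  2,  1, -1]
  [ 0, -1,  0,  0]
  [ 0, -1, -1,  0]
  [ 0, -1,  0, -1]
x^2 + 2*x + 1

The characteristic polynomial is χ_A(x) = (x + 1)^4, so the eigenvalues are known. The minimal polynomial is
  m_A(x) = Π_λ (x − λ)^{k_λ}
where k_λ is the size of the *largest* Jordan block for λ (equivalently, the smallest k with (A − λI)^k v = 0 for every generalised eigenvector v of λ).

  λ = -1: largest Jordan block has size 2, contributing (x + 1)^2

So m_A(x) = (x + 1)^2 = x^2 + 2*x + 1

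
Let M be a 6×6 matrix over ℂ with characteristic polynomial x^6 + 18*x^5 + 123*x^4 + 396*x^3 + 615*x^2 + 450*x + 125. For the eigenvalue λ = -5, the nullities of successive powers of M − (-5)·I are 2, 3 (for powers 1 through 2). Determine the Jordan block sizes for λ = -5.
Block sizes for λ = -5: [2, 1]

From the dimensions of kernels of powers, the number of Jordan blocks of size at least j is d_j − d_{j−1} where d_j = dim ker(N^j) (with d_0 = 0). Computing the differences gives [2, 1].
The number of blocks of size exactly k is (#blocks of size ≥ k) − (#blocks of size ≥ k + 1), so the partition is: 1 block(s) of size 1, 1 block(s) of size 2.
In nonincreasing order the block sizes are [2, 1].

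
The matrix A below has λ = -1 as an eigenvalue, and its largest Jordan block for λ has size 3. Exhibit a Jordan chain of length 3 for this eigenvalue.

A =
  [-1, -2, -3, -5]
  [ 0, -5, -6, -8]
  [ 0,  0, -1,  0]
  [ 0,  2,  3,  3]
A Jordan chain for λ = -1 of length 3:
v_1 = (-2, 0, 0, 0)ᵀ
v_2 = (-2, -4, 0, 2)ᵀ
v_3 = (0, 1, 0, 0)ᵀ

Let N = A − (-1)·I. We want v_3 with N^3 v_3 = 0 but N^2 v_3 ≠ 0; then v_{j-1} := N · v_j for j = 3, …, 2.

Pick v_3 = (0, 1, 0, 0)ᵀ.
Then v_2 = N · v_3 = (-2, -4, 0, 2)ᵀ.
Then v_1 = N · v_2 = (-2, 0, 0, 0)ᵀ.

Sanity check: (A − (-1)·I) v_1 = (0, 0, 0, 0)ᵀ = 0. ✓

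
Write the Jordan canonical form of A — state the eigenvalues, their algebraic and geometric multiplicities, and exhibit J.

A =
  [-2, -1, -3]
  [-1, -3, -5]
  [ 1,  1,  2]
J_3(-1)

The characteristic polynomial is
  det(x·I − A) = x^3 + 3*x^2 + 3*x + 1 = (x + 1)^3

Eigenvalues and multiplicities (the geometric multiplicity of λ is n − rank(A − λI), which equals the number of Jordan blocks for λ):
  λ = -1: algebraic multiplicity = 3, geometric multiplicity = 1

Determining the block sizes for each eigenvalue:
  λ = -1: one block (gm = 1), so the single block has size am = 3 → block sizes [3]

Assembling the blocks gives a Jordan form
J =
  [-1,  1,  0]
  [ 0, -1,  1]
  [ 0,  0, -1]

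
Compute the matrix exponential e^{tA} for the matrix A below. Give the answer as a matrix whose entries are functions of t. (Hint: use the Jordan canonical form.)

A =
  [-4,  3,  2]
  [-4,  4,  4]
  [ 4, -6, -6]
e^{tA} =
  [-2*t*exp(-2*t) + exp(-2*t), 3*t*exp(-2*t), 2*t*exp(-2*t)]
  [-4*t*exp(-2*t), 6*t*exp(-2*t) + exp(-2*t), 4*t*exp(-2*t)]
  [4*t*exp(-2*t), -6*t*exp(-2*t), -4*t*exp(-2*t) + exp(-2*t)]

Strategy: write A = P · J · P⁻¹ where J is a Jordan canonical form, so e^{tA} = P · e^{tJ} · P⁻¹, and e^{tJ} can be computed block-by-block.

A has Jordan form
J =
  [-2,  1,  0]
  [ 0, -2,  0]
  [ 0,  0, -2]
(up to reordering of blocks).

Per-block formulas:
  For a 2×2 Jordan block J_2(-2): exp(t · J_2(-2)) = e^(-2t)·(I + t·N), where N is the 2×2 nilpotent shift.
  For a 1×1 block at λ = -2: exp(t · [-2]) = [e^(-2t)].

After assembling e^{tJ} and conjugating by P, we get:

e^{tA} =
  [-2*t*exp(-2*t) + exp(-2*t), 3*t*exp(-2*t), 2*t*exp(-2*t)]
  [-4*t*exp(-2*t), 6*t*exp(-2*t) + exp(-2*t), 4*t*exp(-2*t)]
  [4*t*exp(-2*t), -6*t*exp(-2*t), -4*t*exp(-2*t) + exp(-2*t)]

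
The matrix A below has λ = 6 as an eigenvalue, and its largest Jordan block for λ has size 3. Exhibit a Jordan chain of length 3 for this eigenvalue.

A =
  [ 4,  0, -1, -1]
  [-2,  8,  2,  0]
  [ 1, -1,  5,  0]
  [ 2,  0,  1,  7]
A Jordan chain for λ = 6 of length 3:
v_1 = (1, 2, -1, -1)ᵀ
v_2 = (-2, -2, 1, 2)ᵀ
v_3 = (1, 0, 0, 0)ᵀ

Let N = A − (6)·I. We want v_3 with N^3 v_3 = 0 but N^2 v_3 ≠ 0; then v_{j-1} := N · v_j for j = 3, …, 2.

Pick v_3 = (1, 0, 0, 0)ᵀ.
Then v_2 = N · v_3 = (-2, -2, 1, 2)ᵀ.
Then v_1 = N · v_2 = (1, 2, -1, -1)ᵀ.

Sanity check: (A − (6)·I) v_1 = (0, 0, 0, 0)ᵀ = 0. ✓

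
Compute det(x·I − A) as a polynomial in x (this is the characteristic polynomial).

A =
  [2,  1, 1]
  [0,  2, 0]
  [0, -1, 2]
x^3 - 6*x^2 + 12*x - 8

Expanding det(x·I − A) (e.g. by cofactor expansion or by noting that A is similar to its Jordan form J, which has the same characteristic polynomial as A) gives
  χ_A(x) = x^3 - 6*x^2 + 12*x - 8
which factors as (x - 2)^3. The eigenvalues (with algebraic multiplicities) are λ = 2 with multiplicity 3.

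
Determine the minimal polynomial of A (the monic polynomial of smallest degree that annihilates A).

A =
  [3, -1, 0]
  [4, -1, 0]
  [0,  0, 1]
x^2 - 2*x + 1

The characteristic polynomial is χ_A(x) = (x - 1)^3, so the eigenvalues are known. The minimal polynomial is
  m_A(x) = Π_λ (x − λ)^{k_λ}
where k_λ is the size of the *largest* Jordan block for λ (equivalently, the smallest k with (A − λI)^k v = 0 for every generalised eigenvector v of λ).

  λ = 1: largest Jordan block has size 2, contributing (x − 1)^2

So m_A(x) = (x - 1)^2 = x^2 - 2*x + 1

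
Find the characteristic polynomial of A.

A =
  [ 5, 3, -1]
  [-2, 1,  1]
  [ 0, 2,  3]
x^3 - 9*x^2 + 27*x - 27

Expanding det(x·I − A) (e.g. by cofactor expansion or by noting that A is similar to its Jordan form J, which has the same characteristic polynomial as A) gives
  χ_A(x) = x^3 - 9*x^2 + 27*x - 27
which factors as (x - 3)^3. The eigenvalues (with algebraic multiplicities) are λ = 3 with multiplicity 3.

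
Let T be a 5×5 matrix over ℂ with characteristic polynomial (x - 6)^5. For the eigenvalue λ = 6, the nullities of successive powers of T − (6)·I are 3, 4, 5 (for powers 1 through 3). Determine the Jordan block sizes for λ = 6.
Block sizes for λ = 6: [3, 1, 1]

From the dimensions of kernels of powers, the number of Jordan blocks of size at least j is d_j − d_{j−1} where d_j = dim ker(N^j) (with d_0 = 0). Computing the differences gives [3, 1, 1].
The number of blocks of size exactly k is (#blocks of size ≥ k) − (#blocks of size ≥ k + 1), so the partition is: 2 block(s) of size 1, 1 block(s) of size 3.
In nonincreasing order the block sizes are [3, 1, 1].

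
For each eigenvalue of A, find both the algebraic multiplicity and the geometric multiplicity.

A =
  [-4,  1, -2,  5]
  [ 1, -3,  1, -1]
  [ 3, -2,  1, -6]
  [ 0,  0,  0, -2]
λ = -2: alg = 4, geom = 2

Step 1 — factor the characteristic polynomial to read off the algebraic multiplicities:
  χ_A(x) = (x + 2)^4

Step 2 — compute geometric multiplicities via the rank-nullity identity g(λ) = n − rank(A − λI):
  rank(A − (-2)·I) = 2, so dim ker(A − (-2)·I) = n − 2 = 2

Summary:
  λ = -2: algebraic multiplicity = 4, geometric multiplicity = 2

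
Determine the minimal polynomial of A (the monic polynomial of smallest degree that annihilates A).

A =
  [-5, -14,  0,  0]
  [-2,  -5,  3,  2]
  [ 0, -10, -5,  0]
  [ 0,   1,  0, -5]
x^3 + 15*x^2 + 75*x + 125

The characteristic polynomial is χ_A(x) = (x + 5)^4, so the eigenvalues are known. The minimal polynomial is
  m_A(x) = Π_λ (x − λ)^{k_λ}
where k_λ is the size of the *largest* Jordan block for λ (equivalently, the smallest k with (A − λI)^k v = 0 for every generalised eigenvector v of λ).

  λ = -5: largest Jordan block has size 3, contributing (x + 5)^3

So m_A(x) = (x + 5)^3 = x^3 + 15*x^2 + 75*x + 125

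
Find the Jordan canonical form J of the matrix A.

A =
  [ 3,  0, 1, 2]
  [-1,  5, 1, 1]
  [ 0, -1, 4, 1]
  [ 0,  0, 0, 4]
J_3(4) ⊕ J_1(4)

The characteristic polynomial is
  det(x·I − A) = x^4 - 16*x^3 + 96*x^2 - 256*x + 256 = (x - 4)^4

Eigenvalues and multiplicities (the geometric multiplicity of λ is n − rank(A − λI), which equals the number of Jordan blocks for λ):
  λ = 4: algebraic multiplicity = 4, geometric multiplicity = 2

Determining the block sizes for each eigenvalue:
  λ = 4: with am = 4 and gm = 2, the partition is not yet determined (e.g. several partitions of 4 into 2 parts exist). Let N = A − (4)·I. Computing rank(N^1) = 2, rank(N^2) = 1, rank(N^3) = 0; the number of blocks of size ≥ j is rank(N^{j−1}) − rank(N^j), giving [2, 1, 1]. So we have 1 block(s) of size 3, 1 block(s) of size 1 → block sizes [3, 1]

Assembling the blocks gives a Jordan form
J =
  [4, 1, 0, 0]
  [0, 4, 1, 0]
  [0, 0, 4, 0]
  [0, 0, 0, 4]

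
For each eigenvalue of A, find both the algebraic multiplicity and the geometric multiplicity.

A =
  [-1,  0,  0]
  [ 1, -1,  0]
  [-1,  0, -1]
λ = -1: alg = 3, geom = 2

Step 1 — factor the characteristic polynomial to read off the algebraic multiplicities:
  χ_A(x) = (x + 1)^3

Step 2 — compute geometric multiplicities via the rank-nullity identity g(λ) = n − rank(A − λI):
  rank(A − (-1)·I) = 1, so dim ker(A − (-1)·I) = n − 1 = 2

Summary:
  λ = -1: algebraic multiplicity = 3, geometric multiplicity = 2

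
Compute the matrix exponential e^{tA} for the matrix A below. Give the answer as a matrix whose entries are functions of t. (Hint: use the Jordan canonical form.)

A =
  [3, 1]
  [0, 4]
e^{tA} =
  [exp(3*t), exp(4*t) - exp(3*t)]
  [0, exp(4*t)]

Strategy: write A = P · J · P⁻¹ where J is a Jordan canonical form, so e^{tA} = P · e^{tJ} · P⁻¹, and e^{tJ} can be computed block-by-block.

A has Jordan form
J =
  [3, 0]
  [0, 4]
(up to reordering of blocks).

Per-block formulas:
  For a 1×1 block at λ = 4: exp(t · [4]) = [e^(4t)].
  For a 1×1 block at λ = 3: exp(t · [3]) = [e^(3t)].

After assembling e^{tJ} and conjugating by P, we get:

e^{tA} =
  [exp(3*t), exp(4*t) - exp(3*t)]
  [0, exp(4*t)]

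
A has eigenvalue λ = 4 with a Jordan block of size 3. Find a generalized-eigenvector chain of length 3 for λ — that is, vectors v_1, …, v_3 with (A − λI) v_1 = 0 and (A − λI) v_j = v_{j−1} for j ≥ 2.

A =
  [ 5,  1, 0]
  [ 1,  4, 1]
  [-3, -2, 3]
A Jordan chain for λ = 4 of length 3:
v_1 = (2, -2, -2)ᵀ
v_2 = (1, 1, -3)ᵀ
v_3 = (1, 0, 0)ᵀ

Let N = A − (4)·I. We want v_3 with N^3 v_3 = 0 but N^2 v_3 ≠ 0; then v_{j-1} := N · v_j for j = 3, …, 2.

Pick v_3 = (1, 0, 0)ᵀ.
Then v_2 = N · v_3 = (1, 1, -3)ᵀ.
Then v_1 = N · v_2 = (2, -2, -2)ᵀ.

Sanity check: (A − (4)·I) v_1 = (0, 0, 0)ᵀ = 0. ✓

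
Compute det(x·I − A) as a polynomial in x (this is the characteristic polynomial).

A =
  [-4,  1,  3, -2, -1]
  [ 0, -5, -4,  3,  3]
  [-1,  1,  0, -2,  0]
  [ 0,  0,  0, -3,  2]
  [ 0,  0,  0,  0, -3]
x^5 + 15*x^4 + 90*x^3 + 270*x^2 + 405*x + 243

Expanding det(x·I − A) (e.g. by cofactor expansion or by noting that A is similar to its Jordan form J, which has the same characteristic polynomial as A) gives
  χ_A(x) = x^5 + 15*x^4 + 90*x^3 + 270*x^2 + 405*x + 243
which factors as (x + 3)^5. The eigenvalues (with algebraic multiplicities) are λ = -3 with multiplicity 5.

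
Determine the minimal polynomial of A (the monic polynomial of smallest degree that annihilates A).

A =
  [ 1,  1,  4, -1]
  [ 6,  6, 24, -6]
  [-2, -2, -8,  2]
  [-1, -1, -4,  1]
x^2

The characteristic polynomial is χ_A(x) = x^4, so the eigenvalues are known. The minimal polynomial is
  m_A(x) = Π_λ (x − λ)^{k_λ}
where k_λ is the size of the *largest* Jordan block for λ (equivalently, the smallest k with (A − λI)^k v = 0 for every generalised eigenvector v of λ).

  λ = 0: largest Jordan block has size 2, contributing (x − 0)^2

So m_A(x) = x^2 = x^2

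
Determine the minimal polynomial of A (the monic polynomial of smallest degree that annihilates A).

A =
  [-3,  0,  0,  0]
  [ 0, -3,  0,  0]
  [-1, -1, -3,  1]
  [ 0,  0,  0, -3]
x^2 + 6*x + 9

The characteristic polynomial is χ_A(x) = (x + 3)^4, so the eigenvalues are known. The minimal polynomial is
  m_A(x) = Π_λ (x − λ)^{k_λ}
where k_λ is the size of the *largest* Jordan block for λ (equivalently, the smallest k with (A − λI)^k v = 0 for every generalised eigenvector v of λ).

  λ = -3: largest Jordan block has size 2, contributing (x + 3)^2

So m_A(x) = (x + 3)^2 = x^2 + 6*x + 9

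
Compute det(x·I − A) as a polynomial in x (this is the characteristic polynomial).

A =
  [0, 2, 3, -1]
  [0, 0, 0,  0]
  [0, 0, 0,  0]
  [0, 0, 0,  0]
x^4

Expanding det(x·I − A) (e.g. by cofactor expansion or by noting that A is similar to its Jordan form J, which has the same characteristic polynomial as A) gives
  χ_A(x) = x^4
which factors as x^4. The eigenvalues (with algebraic multiplicities) are λ = 0 with multiplicity 4.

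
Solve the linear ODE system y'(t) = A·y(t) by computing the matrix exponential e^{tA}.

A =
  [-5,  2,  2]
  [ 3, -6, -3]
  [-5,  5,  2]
e^{tA} =
  [-2*t*exp(-3*t) + exp(-3*t), 2*t*exp(-3*t), 2*t*exp(-3*t)]
  [3*t*exp(-3*t), -3*t*exp(-3*t) + exp(-3*t), -3*t*exp(-3*t)]
  [-5*t*exp(-3*t), 5*t*exp(-3*t), 5*t*exp(-3*t) + exp(-3*t)]

Strategy: write A = P · J · P⁻¹ where J is a Jordan canonical form, so e^{tA} = P · e^{tJ} · P⁻¹, and e^{tJ} can be computed block-by-block.

A has Jordan form
J =
  [-3,  1,  0]
  [ 0, -3,  0]
  [ 0,  0, -3]
(up to reordering of blocks).

Per-block formulas:
  For a 2×2 Jordan block J_2(-3): exp(t · J_2(-3)) = e^(-3t)·(I + t·N), where N is the 2×2 nilpotent shift.
  For a 1×1 block at λ = -3: exp(t · [-3]) = [e^(-3t)].

After assembling e^{tJ} and conjugating by P, we get:

e^{tA} =
  [-2*t*exp(-3*t) + exp(-3*t), 2*t*exp(-3*t), 2*t*exp(-3*t)]
  [3*t*exp(-3*t), -3*t*exp(-3*t) + exp(-3*t), -3*t*exp(-3*t)]
  [-5*t*exp(-3*t), 5*t*exp(-3*t), 5*t*exp(-3*t) + exp(-3*t)]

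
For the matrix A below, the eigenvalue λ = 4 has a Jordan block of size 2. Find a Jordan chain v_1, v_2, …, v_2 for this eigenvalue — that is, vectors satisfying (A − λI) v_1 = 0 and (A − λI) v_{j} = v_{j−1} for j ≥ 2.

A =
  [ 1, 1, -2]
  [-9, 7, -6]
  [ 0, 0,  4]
A Jordan chain for λ = 4 of length 2:
v_1 = (-3, -9, 0)ᵀ
v_2 = (1, 0, 0)ᵀ

Let N = A − (4)·I. We want v_2 with N^2 v_2 = 0 but N^1 v_2 ≠ 0; then v_{j-1} := N · v_j for j = 2, …, 2.

Pick v_2 = (1, 0, 0)ᵀ.
Then v_1 = N · v_2 = (-3, -9, 0)ᵀ.

Sanity check: (A − (4)·I) v_1 = (0, 0, 0)ᵀ = 0. ✓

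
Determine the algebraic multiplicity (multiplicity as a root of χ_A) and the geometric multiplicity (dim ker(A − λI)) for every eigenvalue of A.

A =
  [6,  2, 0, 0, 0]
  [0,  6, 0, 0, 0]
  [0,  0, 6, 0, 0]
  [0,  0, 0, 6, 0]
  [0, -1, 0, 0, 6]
λ = 6: alg = 5, geom = 4

Step 1 — factor the characteristic polynomial to read off the algebraic multiplicities:
  χ_A(x) = (x - 6)^5

Step 2 — compute geometric multiplicities via the rank-nullity identity g(λ) = n − rank(A − λI):
  rank(A − (6)·I) = 1, so dim ker(A − (6)·I) = n − 1 = 4

Summary:
  λ = 6: algebraic multiplicity = 5, geometric multiplicity = 4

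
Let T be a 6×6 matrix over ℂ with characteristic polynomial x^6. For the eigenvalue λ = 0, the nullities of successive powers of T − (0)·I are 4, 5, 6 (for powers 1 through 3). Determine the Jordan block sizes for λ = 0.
Block sizes for λ = 0: [3, 1, 1, 1]

From the dimensions of kernels of powers, the number of Jordan blocks of size at least j is d_j − d_{j−1} where d_j = dim ker(N^j) (with d_0 = 0). Computing the differences gives [4, 1, 1].
The number of blocks of size exactly k is (#blocks of size ≥ k) − (#blocks of size ≥ k + 1), so the partition is: 3 block(s) of size 1, 1 block(s) of size 3.
In nonincreasing order the block sizes are [3, 1, 1, 1].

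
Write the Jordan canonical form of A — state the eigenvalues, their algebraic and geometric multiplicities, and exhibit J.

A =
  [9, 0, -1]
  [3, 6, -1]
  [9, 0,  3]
J_2(6) ⊕ J_1(6)

The characteristic polynomial is
  det(x·I − A) = x^3 - 18*x^2 + 108*x - 216 = (x - 6)^3

Eigenvalues and multiplicities (the geometric multiplicity of λ is n − rank(A − λI), which equals the number of Jordan blocks for λ):
  λ = 6: algebraic multiplicity = 3, geometric multiplicity = 2

Determining the block sizes for each eigenvalue:
  λ = 6: 2 blocks summing to 3 forces exactly one block of size 2 and the rest size 1 → block sizes [2, 1]

Assembling the blocks gives a Jordan form
J =
  [6, 1, 0]
  [0, 6, 0]
  [0, 0, 6]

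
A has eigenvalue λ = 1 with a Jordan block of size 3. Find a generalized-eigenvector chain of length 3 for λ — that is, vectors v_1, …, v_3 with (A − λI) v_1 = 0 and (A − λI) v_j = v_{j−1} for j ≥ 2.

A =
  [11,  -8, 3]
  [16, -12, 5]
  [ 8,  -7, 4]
A Jordan chain for λ = 1 of length 3:
v_1 = (-4, -8, -8)ᵀ
v_2 = (10, 16, 8)ᵀ
v_3 = (1, 0, 0)ᵀ

Let N = A − (1)·I. We want v_3 with N^3 v_3 = 0 but N^2 v_3 ≠ 0; then v_{j-1} := N · v_j for j = 3, …, 2.

Pick v_3 = (1, 0, 0)ᵀ.
Then v_2 = N · v_3 = (10, 16, 8)ᵀ.
Then v_1 = N · v_2 = (-4, -8, -8)ᵀ.

Sanity check: (A − (1)·I) v_1 = (0, 0, 0)ᵀ = 0. ✓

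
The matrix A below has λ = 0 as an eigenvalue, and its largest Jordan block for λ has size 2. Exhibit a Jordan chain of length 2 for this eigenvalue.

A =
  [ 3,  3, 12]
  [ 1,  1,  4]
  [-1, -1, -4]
A Jordan chain for λ = 0 of length 2:
v_1 = (3, 1, -1)ᵀ
v_2 = (1, 0, 0)ᵀ

Let N = A − (0)·I. We want v_2 with N^2 v_2 = 0 but N^1 v_2 ≠ 0; then v_{j-1} := N · v_j for j = 2, …, 2.

Pick v_2 = (1, 0, 0)ᵀ.
Then v_1 = N · v_2 = (3, 1, -1)ᵀ.

Sanity check: (A − (0)·I) v_1 = (0, 0, 0)ᵀ = 0. ✓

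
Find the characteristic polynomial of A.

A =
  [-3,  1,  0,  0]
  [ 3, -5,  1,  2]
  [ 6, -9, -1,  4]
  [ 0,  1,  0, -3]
x^4 + 12*x^3 + 54*x^2 + 108*x + 81

Expanding det(x·I − A) (e.g. by cofactor expansion or by noting that A is similar to its Jordan form J, which has the same characteristic polynomial as A) gives
  χ_A(x) = x^4 + 12*x^3 + 54*x^2 + 108*x + 81
which factors as (x + 3)^4. The eigenvalues (with algebraic multiplicities) are λ = -3 with multiplicity 4.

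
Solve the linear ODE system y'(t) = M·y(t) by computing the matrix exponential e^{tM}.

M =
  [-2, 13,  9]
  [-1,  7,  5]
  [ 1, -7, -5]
e^{tM} =
  [1 - 2*t, t^2 + 13*t, t^2 + 9*t]
  [-t, t^2/2 + 7*t + 1, t^2/2 + 5*t]
  [t, -t^2/2 - 7*t, -t^2/2 - 5*t + 1]

Strategy: write M = P · J · P⁻¹ where J is a Jordan canonical form, so e^{tM} = P · e^{tJ} · P⁻¹, and e^{tJ} can be computed block-by-block.

M has Jordan form
J =
  [0, 1, 0]
  [0, 0, 1]
  [0, 0, 0]
(up to reordering of blocks).

Per-block formulas:
  For a 3×3 Jordan block J_3(0): exp(t · J_3(0)) = e^(0t)·(I + t·N + (t^2/2)·N^2), where N is the 3×3 nilpotent shift.

After assembling e^{tJ} and conjugating by P, we get:

e^{tM} =
  [1 - 2*t, t^2 + 13*t, t^2 + 9*t]
  [-t, t^2/2 + 7*t + 1, t^2/2 + 5*t]
  [t, -t^2/2 - 7*t, -t^2/2 - 5*t + 1]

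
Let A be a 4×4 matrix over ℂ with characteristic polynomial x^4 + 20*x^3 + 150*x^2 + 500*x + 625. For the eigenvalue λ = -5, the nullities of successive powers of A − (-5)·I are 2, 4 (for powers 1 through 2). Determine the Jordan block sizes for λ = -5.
Block sizes for λ = -5: [2, 2]

From the dimensions of kernels of powers, the number of Jordan blocks of size at least j is d_j − d_{j−1} where d_j = dim ker(N^j) (with d_0 = 0). Computing the differences gives [2, 2].
The number of blocks of size exactly k is (#blocks of size ≥ k) − (#blocks of size ≥ k + 1), so the partition is: 2 block(s) of size 2.
In nonincreasing order the block sizes are [2, 2].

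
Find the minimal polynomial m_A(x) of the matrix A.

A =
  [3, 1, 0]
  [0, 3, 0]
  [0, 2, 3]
x^2 - 6*x + 9

The characteristic polynomial is χ_A(x) = (x - 3)^3, so the eigenvalues are known. The minimal polynomial is
  m_A(x) = Π_λ (x − λ)^{k_λ}
where k_λ is the size of the *largest* Jordan block for λ (equivalently, the smallest k with (A − λI)^k v = 0 for every generalised eigenvector v of λ).

  λ = 3: largest Jordan block has size 2, contributing (x − 3)^2

So m_A(x) = (x - 3)^2 = x^2 - 6*x + 9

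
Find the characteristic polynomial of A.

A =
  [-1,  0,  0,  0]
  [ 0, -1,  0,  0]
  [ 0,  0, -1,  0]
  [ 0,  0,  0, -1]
x^4 + 4*x^3 + 6*x^2 + 4*x + 1

Expanding det(x·I − A) (e.g. by cofactor expansion or by noting that A is similar to its Jordan form J, which has the same characteristic polynomial as A) gives
  χ_A(x) = x^4 + 4*x^3 + 6*x^2 + 4*x + 1
which factors as (x + 1)^4. The eigenvalues (with algebraic multiplicities) are λ = -1 with multiplicity 4.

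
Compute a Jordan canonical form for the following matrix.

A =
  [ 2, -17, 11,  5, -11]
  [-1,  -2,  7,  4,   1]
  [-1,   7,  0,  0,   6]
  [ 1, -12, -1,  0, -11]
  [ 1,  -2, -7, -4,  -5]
J_1(-4) ⊕ J_1(-4) ⊕ J_3(1)

The characteristic polynomial is
  det(x·I − A) = x^5 + 5*x^4 - 5*x^3 - 25*x^2 + 40*x - 16 = (x - 1)^3*(x + 4)^2

Eigenvalues and multiplicities (the geometric multiplicity of λ is n − rank(A − λI), which equals the number of Jordan blocks for λ):
  λ = -4: algebraic multiplicity = 2, geometric multiplicity = 2
  λ = 1: algebraic multiplicity = 3, geometric multiplicity = 1

Determining the block sizes for each eigenvalue:
  λ = -4: gm = am = 2, so every block has size 1 → block sizes [1, 1]
  λ = 1: one block (gm = 1), so the single block has size am = 3 → block sizes [3]

Assembling the blocks gives a Jordan form
J =
  [-4,  0, 0, 0, 0]
  [ 0, -4, 0, 0, 0]
  [ 0,  0, 1, 1, 0]
  [ 0,  0, 0, 1, 1]
  [ 0,  0, 0, 0, 1]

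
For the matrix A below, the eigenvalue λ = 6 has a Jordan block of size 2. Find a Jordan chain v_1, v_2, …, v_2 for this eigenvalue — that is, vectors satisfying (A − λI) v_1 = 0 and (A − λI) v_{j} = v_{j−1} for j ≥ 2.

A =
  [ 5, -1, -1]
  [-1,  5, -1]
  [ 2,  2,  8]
A Jordan chain for λ = 6 of length 2:
v_1 = (-1, -1, 2)ᵀ
v_2 = (1, 0, 0)ᵀ

Let N = A − (6)·I. We want v_2 with N^2 v_2 = 0 but N^1 v_2 ≠ 0; then v_{j-1} := N · v_j for j = 2, …, 2.

Pick v_2 = (1, 0, 0)ᵀ.
Then v_1 = N · v_2 = (-1, -1, 2)ᵀ.

Sanity check: (A − (6)·I) v_1 = (0, 0, 0)ᵀ = 0. ✓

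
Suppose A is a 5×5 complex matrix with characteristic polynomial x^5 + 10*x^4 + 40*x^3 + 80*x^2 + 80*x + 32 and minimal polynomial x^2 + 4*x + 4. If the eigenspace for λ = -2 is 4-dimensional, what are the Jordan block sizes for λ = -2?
Block sizes for λ = -2: [2, 1, 1, 1]

Step 1 — from the characteristic polynomial, algebraic multiplicity of λ = -2 is 5. From dim ker(A − (-2)·I) = 4, there are exactly 4 Jordan blocks for λ = -2.
Step 2 — from the minimal polynomial, the factor (x + 2)^2 tells us the largest block for λ = -2 has size 2.
Step 3 — with total size 5, 4 blocks, and largest block 2, the block sizes (in nonincreasing order) are [2, 1, 1, 1].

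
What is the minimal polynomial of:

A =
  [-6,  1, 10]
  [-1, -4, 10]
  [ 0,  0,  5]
x^3 + 5*x^2 - 25*x - 125

The characteristic polynomial is χ_A(x) = (x - 5)*(x + 5)^2, so the eigenvalues are known. The minimal polynomial is
  m_A(x) = Π_λ (x − λ)^{k_λ}
where k_λ is the size of the *largest* Jordan block for λ (equivalently, the smallest k with (A − λI)^k v = 0 for every generalised eigenvector v of λ).

  λ = -5: largest Jordan block has size 2, contributing (x + 5)^2
  λ = 5: largest Jordan block has size 1, contributing (x − 5)

So m_A(x) = (x - 5)*(x + 5)^2 = x^3 + 5*x^2 - 25*x - 125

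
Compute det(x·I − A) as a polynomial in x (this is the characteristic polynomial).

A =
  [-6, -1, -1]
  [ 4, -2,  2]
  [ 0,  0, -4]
x^3 + 12*x^2 + 48*x + 64

Expanding det(x·I − A) (e.g. by cofactor expansion or by noting that A is similar to its Jordan form J, which has the same characteristic polynomial as A) gives
  χ_A(x) = x^3 + 12*x^2 + 48*x + 64
which factors as (x + 4)^3. The eigenvalues (with algebraic multiplicities) are λ = -4 with multiplicity 3.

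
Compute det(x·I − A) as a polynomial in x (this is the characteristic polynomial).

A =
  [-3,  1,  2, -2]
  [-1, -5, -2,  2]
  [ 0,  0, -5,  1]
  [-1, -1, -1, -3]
x^4 + 16*x^3 + 96*x^2 + 256*x + 256

Expanding det(x·I − A) (e.g. by cofactor expansion or by noting that A is similar to its Jordan form J, which has the same characteristic polynomial as A) gives
  χ_A(x) = x^4 + 16*x^3 + 96*x^2 + 256*x + 256
which factors as (x + 4)^4. The eigenvalues (with algebraic multiplicities) are λ = -4 with multiplicity 4.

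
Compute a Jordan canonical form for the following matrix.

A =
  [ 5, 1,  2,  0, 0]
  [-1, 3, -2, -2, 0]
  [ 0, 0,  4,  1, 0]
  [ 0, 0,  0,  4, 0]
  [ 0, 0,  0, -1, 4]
J_2(4) ⊕ J_2(4) ⊕ J_1(4)

The characteristic polynomial is
  det(x·I − A) = x^5 - 20*x^4 + 160*x^3 - 640*x^2 + 1280*x - 1024 = (x - 4)^5

Eigenvalues and multiplicities (the geometric multiplicity of λ is n − rank(A − λI), which equals the number of Jordan blocks for λ):
  λ = 4: algebraic multiplicity = 5, geometric multiplicity = 3

Determining the block sizes for each eigenvalue:
  λ = 4: with am = 5 and gm = 3, the partition is not yet determined (e.g. several partitions of 5 into 3 parts exist). Let N = A − (4)·I. Computing rank(N^1) = 2, rank(N^2) = 0; the number of blocks of size ≥ j is rank(N^{j−1}) − rank(N^j), giving [3, 2]. So we have 2 block(s) of size 2, 1 block(s) of size 1 → block sizes [2, 2, 1]

Assembling the blocks gives a Jordan form
J =
  [4, 1, 0, 0, 0]
  [0, 4, 0, 0, 0]
  [0, 0, 4, 1, 0]
  [0, 0, 0, 4, 0]
  [0, 0, 0, 0, 4]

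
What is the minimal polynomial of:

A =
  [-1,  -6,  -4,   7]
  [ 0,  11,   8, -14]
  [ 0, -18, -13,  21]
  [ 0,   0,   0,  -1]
x^2 + 2*x + 1

The characteristic polynomial is χ_A(x) = (x + 1)^4, so the eigenvalues are known. The minimal polynomial is
  m_A(x) = Π_λ (x − λ)^{k_λ}
where k_λ is the size of the *largest* Jordan block for λ (equivalently, the smallest k with (A − λI)^k v = 0 for every generalised eigenvector v of λ).

  λ = -1: largest Jordan block has size 2, contributing (x + 1)^2

So m_A(x) = (x + 1)^2 = x^2 + 2*x + 1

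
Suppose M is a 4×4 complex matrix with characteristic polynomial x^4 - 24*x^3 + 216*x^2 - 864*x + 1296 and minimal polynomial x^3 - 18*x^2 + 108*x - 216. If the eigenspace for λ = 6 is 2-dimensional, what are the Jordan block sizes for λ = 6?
Block sizes for λ = 6: [3, 1]

Step 1 — from the characteristic polynomial, algebraic multiplicity of λ = 6 is 4. From dim ker(M − (6)·I) = 2, there are exactly 2 Jordan blocks for λ = 6.
Step 2 — from the minimal polynomial, the factor (x − 6)^3 tells us the largest block for λ = 6 has size 3.
Step 3 — with total size 4, 2 blocks, and largest block 3, the block sizes (in nonincreasing order) are [3, 1].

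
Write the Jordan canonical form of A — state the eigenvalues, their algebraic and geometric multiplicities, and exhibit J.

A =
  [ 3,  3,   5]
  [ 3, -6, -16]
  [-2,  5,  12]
J_3(3)

The characteristic polynomial is
  det(x·I − A) = x^3 - 9*x^2 + 27*x - 27 = (x - 3)^3

Eigenvalues and multiplicities (the geometric multiplicity of λ is n − rank(A − λI), which equals the number of Jordan blocks for λ):
  λ = 3: algebraic multiplicity = 3, geometric multiplicity = 1

Determining the block sizes for each eigenvalue:
  λ = 3: one block (gm = 1), so the single block has size am = 3 → block sizes [3]

Assembling the blocks gives a Jordan form
J =
  [3, 1, 0]
  [0, 3, 1]
  [0, 0, 3]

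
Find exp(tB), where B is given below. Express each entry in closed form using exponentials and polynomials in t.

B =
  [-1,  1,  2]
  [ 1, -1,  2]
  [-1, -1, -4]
e^{tB} =
  [t*exp(-2*t) + exp(-2*t), t*exp(-2*t), 2*t*exp(-2*t)]
  [t*exp(-2*t), t*exp(-2*t) + exp(-2*t), 2*t*exp(-2*t)]
  [-t*exp(-2*t), -t*exp(-2*t), -2*t*exp(-2*t) + exp(-2*t)]

Strategy: write B = P · J · P⁻¹ where J is a Jordan canonical form, so e^{tB} = P · e^{tJ} · P⁻¹, and e^{tJ} can be computed block-by-block.

B has Jordan form
J =
  [-2,  1,  0]
  [ 0, -2,  0]
  [ 0,  0, -2]
(up to reordering of blocks).

Per-block formulas:
  For a 2×2 Jordan block J_2(-2): exp(t · J_2(-2)) = e^(-2t)·(I + t·N), where N is the 2×2 nilpotent shift.
  For a 1×1 block at λ = -2: exp(t · [-2]) = [e^(-2t)].

After assembling e^{tJ} and conjugating by P, we get:

e^{tB} =
  [t*exp(-2*t) + exp(-2*t), t*exp(-2*t), 2*t*exp(-2*t)]
  [t*exp(-2*t), t*exp(-2*t) + exp(-2*t), 2*t*exp(-2*t)]
  [-t*exp(-2*t), -t*exp(-2*t), -2*t*exp(-2*t) + exp(-2*t)]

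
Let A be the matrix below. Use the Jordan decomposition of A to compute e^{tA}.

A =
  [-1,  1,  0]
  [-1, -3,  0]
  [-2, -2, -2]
e^{tA} =
  [t*exp(-2*t) + exp(-2*t), t*exp(-2*t), 0]
  [-t*exp(-2*t), -t*exp(-2*t) + exp(-2*t), 0]
  [-2*t*exp(-2*t), -2*t*exp(-2*t), exp(-2*t)]

Strategy: write A = P · J · P⁻¹ where J is a Jordan canonical form, so e^{tA} = P · e^{tJ} · P⁻¹, and e^{tJ} can be computed block-by-block.

A has Jordan form
J =
  [-2,  1,  0]
  [ 0, -2,  0]
  [ 0,  0, -2]
(up to reordering of blocks).

Per-block formulas:
  For a 1×1 block at λ = -2: exp(t · [-2]) = [e^(-2t)].
  For a 2×2 Jordan block J_2(-2): exp(t · J_2(-2)) = e^(-2t)·(I + t·N), where N is the 2×2 nilpotent shift.

After assembling e^{tJ} and conjugating by P, we get:

e^{tA} =
  [t*exp(-2*t) + exp(-2*t), t*exp(-2*t), 0]
  [-t*exp(-2*t), -t*exp(-2*t) + exp(-2*t), 0]
  [-2*t*exp(-2*t), -2*t*exp(-2*t), exp(-2*t)]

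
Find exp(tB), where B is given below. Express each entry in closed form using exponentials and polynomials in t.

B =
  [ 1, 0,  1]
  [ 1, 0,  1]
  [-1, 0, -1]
e^{tB} =
  [t + 1, 0, t]
  [t, 1, t]
  [-t, 0, 1 - t]

Strategy: write B = P · J · P⁻¹ where J is a Jordan canonical form, so e^{tB} = P · e^{tJ} · P⁻¹, and e^{tJ} can be computed block-by-block.

B has Jordan form
J =
  [0, 1, 0]
  [0, 0, 0]
  [0, 0, 0]
(up to reordering of blocks).

Per-block formulas:
  For a 1×1 block at λ = 0: exp(t · [0]) = [e^(0t)].
  For a 2×2 Jordan block J_2(0): exp(t · J_2(0)) = e^(0t)·(I + t·N), where N is the 2×2 nilpotent shift.

After assembling e^{tJ} and conjugating by P, we get:

e^{tB} =
  [t + 1, 0, t]
  [t, 1, t]
  [-t, 0, 1 - t]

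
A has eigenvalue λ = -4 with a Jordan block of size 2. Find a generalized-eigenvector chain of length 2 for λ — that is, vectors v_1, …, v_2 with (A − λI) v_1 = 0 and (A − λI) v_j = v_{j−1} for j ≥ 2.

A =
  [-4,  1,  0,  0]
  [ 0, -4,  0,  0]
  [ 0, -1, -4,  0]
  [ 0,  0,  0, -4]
A Jordan chain for λ = -4 of length 2:
v_1 = (1, 0, -1, 0)ᵀ
v_2 = (0, 1, 0, 0)ᵀ

Let N = A − (-4)·I. We want v_2 with N^2 v_2 = 0 but N^1 v_2 ≠ 0; then v_{j-1} := N · v_j for j = 2, …, 2.

Pick v_2 = (0, 1, 0, 0)ᵀ.
Then v_1 = N · v_2 = (1, 0, -1, 0)ᵀ.

Sanity check: (A − (-4)·I) v_1 = (0, 0, 0, 0)ᵀ = 0. ✓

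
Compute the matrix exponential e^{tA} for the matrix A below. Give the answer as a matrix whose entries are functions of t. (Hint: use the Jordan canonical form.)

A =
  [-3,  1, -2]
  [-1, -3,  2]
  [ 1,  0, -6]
e^{tA} =
  [-t^2*exp(-4*t) + t*exp(-4*t) + exp(-4*t), t^2*exp(-4*t) + t*exp(-4*t), 2*t^2*exp(-4*t) - 2*t*exp(-4*t)]
  [-t*exp(-4*t), t*exp(-4*t) + exp(-4*t), 2*t*exp(-4*t)]
  [-t^2*exp(-4*t)/2 + t*exp(-4*t), t^2*exp(-4*t)/2, t^2*exp(-4*t) - 2*t*exp(-4*t) + exp(-4*t)]

Strategy: write A = P · J · P⁻¹ where J is a Jordan canonical form, so e^{tA} = P · e^{tJ} · P⁻¹, and e^{tJ} can be computed block-by-block.

A has Jordan form
J =
  [-4,  1,  0]
  [ 0, -4,  1]
  [ 0,  0, -4]
(up to reordering of blocks).

Per-block formulas:
  For a 3×3 Jordan block J_3(-4): exp(t · J_3(-4)) = e^(-4t)·(I + t·N + (t^2/2)·N^2), where N is the 3×3 nilpotent shift.

After assembling e^{tJ} and conjugating by P, we get:

e^{tA} =
  [-t^2*exp(-4*t) + t*exp(-4*t) + exp(-4*t), t^2*exp(-4*t) + t*exp(-4*t), 2*t^2*exp(-4*t) - 2*t*exp(-4*t)]
  [-t*exp(-4*t), t*exp(-4*t) + exp(-4*t), 2*t*exp(-4*t)]
  [-t^2*exp(-4*t)/2 + t*exp(-4*t), t^2*exp(-4*t)/2, t^2*exp(-4*t) - 2*t*exp(-4*t) + exp(-4*t)]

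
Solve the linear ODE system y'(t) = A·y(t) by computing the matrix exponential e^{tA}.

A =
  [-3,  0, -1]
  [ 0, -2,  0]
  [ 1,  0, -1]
e^{tA} =
  [-t*exp(-2*t) + exp(-2*t), 0, -t*exp(-2*t)]
  [0, exp(-2*t), 0]
  [t*exp(-2*t), 0, t*exp(-2*t) + exp(-2*t)]

Strategy: write A = P · J · P⁻¹ where J is a Jordan canonical form, so e^{tA} = P · e^{tJ} · P⁻¹, and e^{tJ} can be computed block-by-block.

A has Jordan form
J =
  [-2,  1,  0]
  [ 0, -2,  0]
  [ 0,  0, -2]
(up to reordering of blocks).

Per-block formulas:
  For a 2×2 Jordan block J_2(-2): exp(t · J_2(-2)) = e^(-2t)·(I + t·N), where N is the 2×2 nilpotent shift.
  For a 1×1 block at λ = -2: exp(t · [-2]) = [e^(-2t)].

After assembling e^{tJ} and conjugating by P, we get:

e^{tA} =
  [-t*exp(-2*t) + exp(-2*t), 0, -t*exp(-2*t)]
  [0, exp(-2*t), 0]
  [t*exp(-2*t), 0, t*exp(-2*t) + exp(-2*t)]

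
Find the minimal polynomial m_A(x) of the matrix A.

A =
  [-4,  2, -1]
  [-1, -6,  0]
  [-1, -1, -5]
x^3 + 15*x^2 + 75*x + 125

The characteristic polynomial is χ_A(x) = (x + 5)^3, so the eigenvalues are known. The minimal polynomial is
  m_A(x) = Π_λ (x − λ)^{k_λ}
where k_λ is the size of the *largest* Jordan block for λ (equivalently, the smallest k with (A − λI)^k v = 0 for every generalised eigenvector v of λ).

  λ = -5: largest Jordan block has size 3, contributing (x + 5)^3

So m_A(x) = (x + 5)^3 = x^3 + 15*x^2 + 75*x + 125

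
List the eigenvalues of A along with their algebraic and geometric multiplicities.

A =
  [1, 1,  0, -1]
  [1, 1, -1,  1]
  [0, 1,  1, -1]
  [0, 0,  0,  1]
λ = 1: alg = 4, geom = 2

Step 1 — factor the characteristic polynomial to read off the algebraic multiplicities:
  χ_A(x) = (x - 1)^4

Step 2 — compute geometric multiplicities via the rank-nullity identity g(λ) = n − rank(A − λI):
  rank(A − (1)·I) = 2, so dim ker(A − (1)·I) = n − 2 = 2

Summary:
  λ = 1: algebraic multiplicity = 4, geometric multiplicity = 2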